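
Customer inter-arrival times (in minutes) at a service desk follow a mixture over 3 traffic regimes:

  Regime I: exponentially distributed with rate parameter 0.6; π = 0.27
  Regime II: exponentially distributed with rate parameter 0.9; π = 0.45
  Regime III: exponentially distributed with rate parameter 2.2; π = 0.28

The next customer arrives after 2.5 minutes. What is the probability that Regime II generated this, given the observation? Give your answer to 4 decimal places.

0.5247

By Bayes' theorem, P(k | x) = π_k f_k(x) / Σ_j π_j f_j(x).
Evaluate each component's likelihood at the observed value:
  f_I = 0.133878
  f_II = 0.0948593
  f_III = 0.0089909
Unnormalised posteriors:
  π_I·f_I = 0.27 × 0.133878 = 0.0361471
  π_II·f_II = 0.45 × 0.0948593 = 0.0426867
  π_III·f_III = 0.28 × 0.0089909 = 0.00251745
Evidence: 0.0361471 + 0.0426867 + 0.00251745 = 0.0813512
P(Regime II | the observation) ≈ 0.5247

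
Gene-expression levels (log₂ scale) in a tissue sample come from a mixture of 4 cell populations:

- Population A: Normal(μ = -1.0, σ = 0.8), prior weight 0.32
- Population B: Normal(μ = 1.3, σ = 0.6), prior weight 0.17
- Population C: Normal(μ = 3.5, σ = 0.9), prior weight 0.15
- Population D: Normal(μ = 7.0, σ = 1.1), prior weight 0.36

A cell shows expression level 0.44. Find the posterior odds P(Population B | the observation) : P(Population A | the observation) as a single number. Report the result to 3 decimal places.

1.281

Posterior odds = (π_i f_i(x)) / (π_j f_j(x)); the normalising sum cancels.
Normal densities:
  f_A = (1/(0.8·√(2π)))·exp(−(0.44−-1.0)²/(2·0.8²)) = 0.498678·exp(-1.62000) = 0.0986877
  f_B = (1/(0.6·√(2π)))·exp(−(0.44−1.3)²/(2·0.6²)) = 0.664904·exp(-1.02722) = 0.238036
  f_C = (1/(0.9·√(2π)))·exp(−(0.44−3.5)²/(2·0.9²)) = 0.443269·exp(-5.78000) = 0.00136913
  f_D = (1/(1.1·√(2π)))·exp(−(0.44−7.0)²/(2·1.1²)) = 0.362675·exp(-17.78248) = 6.8657e-09
0.040466 / 0.0315801 ≈ 1.281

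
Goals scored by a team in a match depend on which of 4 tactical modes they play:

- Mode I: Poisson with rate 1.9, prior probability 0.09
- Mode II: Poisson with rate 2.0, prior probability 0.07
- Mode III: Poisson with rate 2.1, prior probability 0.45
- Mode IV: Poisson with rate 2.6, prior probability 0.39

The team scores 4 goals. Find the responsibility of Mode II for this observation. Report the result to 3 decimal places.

0.056

Posterior ∝ prior × likelihood, so P(k | x) ∝ P(Z=k) f_k(x); normalise over all components.
Poisson probabilities:
  L_I = 0.0812164
  L_II = 0.0902235
  L_III = 0.099231
  L_IV = 0.141422
Prior × likelihood for each component:
  P(Z=I)·L_I = 0.09 × 0.0812164 = 0.00730947
  P(Z=II)·L_II = 0.07 × 0.0902235 = 0.00631565
  P(Z=III)·L_III = 0.45 × 0.099231 = 0.044654
  P(Z=IV)·L_IV = 0.39 × 0.141422 = 0.0551545
Evidence: 0.00730947 + 0.00631565 + 0.044654 + 0.0551545 = 0.113434
P(Mode II | data) ≈ 0.056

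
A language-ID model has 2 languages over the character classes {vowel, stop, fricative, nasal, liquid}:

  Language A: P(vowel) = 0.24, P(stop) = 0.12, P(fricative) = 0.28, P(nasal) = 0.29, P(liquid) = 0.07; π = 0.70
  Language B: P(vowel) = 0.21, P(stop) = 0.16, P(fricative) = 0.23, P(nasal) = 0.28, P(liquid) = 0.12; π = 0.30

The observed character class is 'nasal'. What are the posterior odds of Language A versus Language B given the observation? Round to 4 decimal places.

2.4167

Only the two components matter; the odds are (π_i f_i(x)) / (π_j f_j(x)).
Component likelihoods at x = 'nasal':
  L_A = 0.29
  L_B = 0.28
Posterior odds = (π_A·L_A) / (π_B·L_B) = (0.70·0.29) / (0.30·0.28) = 0.203 / 0.084 ≈ 2.4167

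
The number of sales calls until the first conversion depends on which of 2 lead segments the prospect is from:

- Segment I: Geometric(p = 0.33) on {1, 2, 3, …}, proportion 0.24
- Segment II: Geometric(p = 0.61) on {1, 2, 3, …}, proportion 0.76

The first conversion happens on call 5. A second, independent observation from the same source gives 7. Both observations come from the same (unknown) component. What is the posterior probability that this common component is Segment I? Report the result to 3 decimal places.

The responsibility of component k is P(Z=k) f_k(x) divided by Σ_j P(Z=j) f_j(x).
Since both observations come from the same component, the likelihood for component k is f_k(x₁)·f_k(x₂).
  p_I = [0.33·(1−0.33)^4 = 0.33·0.201511 = 0.0664987] × [0.0298513] = 0.00198507
  p_II = [0.61·(1−0.61)^4 = 0.61·0.0231344 = 0.014112] × [0.00214643] = 3.02905e-05
Multiply by the mixture weights:
  P(Z=I)·p_I = 0.24 × 0.00198507 = 0.000476417
  P(Z=II)·p_II = 0.76 × 3.02905e-05 = 2.30207e-05
Sum: 0.000476417 + 2.30207e-05 = 0.000499438
P(Segment I | x) ≈ 0.954

0.954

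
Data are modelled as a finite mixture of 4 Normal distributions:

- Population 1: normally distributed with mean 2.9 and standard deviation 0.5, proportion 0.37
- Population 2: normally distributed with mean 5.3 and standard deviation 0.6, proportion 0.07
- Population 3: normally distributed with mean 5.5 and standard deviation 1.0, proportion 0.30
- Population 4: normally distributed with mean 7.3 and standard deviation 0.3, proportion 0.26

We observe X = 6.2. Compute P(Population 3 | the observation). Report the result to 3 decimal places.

By Bayes' theorem, P(k | x) = π_k f_k(x) / Σ_j π_j f_j(x).
Normal densities:
  L_1 = 2.77336e-10
  L_2 = 0.215863
  L_3 = 0.312254
  L_4 = 0.0016009
Prior × likelihood for each component:
  π_1·L_1 = 0.37 × 2.77336e-10 = 1.02614e-10
  π_2·L_2 = 0.07 × 0.215863 = 0.0151104
  π_3·L_3 = 0.30 × 0.312254 = 0.0936762
  π_4·L_4 = 0.26 × 0.0016009 = 0.000416235
Marginal: 1.02614e-10 + 0.0151104 + 0.0936762 + 0.000416235 = 0.109203
So the posterior for Population 3 is 0.0936762 / 0.109203 ≈ 0.858.

0.858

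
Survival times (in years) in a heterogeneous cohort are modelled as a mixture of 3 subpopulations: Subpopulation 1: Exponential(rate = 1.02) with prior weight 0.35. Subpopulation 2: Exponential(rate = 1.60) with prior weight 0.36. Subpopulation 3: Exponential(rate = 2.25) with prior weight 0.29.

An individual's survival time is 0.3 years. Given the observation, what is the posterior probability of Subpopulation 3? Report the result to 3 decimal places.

The responsibility of component k is w_k f_k(x) divided by Σ_j w_j f_j(x).
Evaluate each component's likelihood at the observed value:
  L_1 = 1.02·e^(−1.02·0.3) = 1.02·e^(−0.3060) = 0.751114
  L_2 = 1.60·e^(−1.60·0.3) = 1.60·e^(−0.4800) = 0.990053
  L_3 = 2.25·e^(−2.25·0.3) = 2.25·e^(−0.6750) = 1.1456
Prior × likelihood for each component:
  w_1·L_1 = 0.35 × 0.751114 = 0.26289
  w_2·L_2 = 0.36 × 0.990053 = 0.356419
  w_3·L_3 = 0.29 × 1.1456 = 0.332225
Marginal: 0.26289 + 0.356419 + 0.332225 = 0.951534
P(Subpopulation 3 | data) ≈ 0.349

0.349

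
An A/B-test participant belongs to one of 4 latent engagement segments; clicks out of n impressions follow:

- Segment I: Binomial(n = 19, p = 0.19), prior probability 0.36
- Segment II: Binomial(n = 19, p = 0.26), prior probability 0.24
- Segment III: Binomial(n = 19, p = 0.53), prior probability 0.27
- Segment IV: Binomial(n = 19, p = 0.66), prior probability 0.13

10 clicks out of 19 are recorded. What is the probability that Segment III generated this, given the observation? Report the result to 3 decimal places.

0.779

Posterior ∝ prior × likelihood, so P(k | x) ∝ P(Z=k) f_k(x); normalise over all components.
Component likelihoods at x = 10 clicks out of 19:
  p_I = C(19,10)·0.19^10·0.81^9 = 92378·6.13107e-08·0.150095 = 0.000850099
  p_II = C(19,10)·0.26^10·0.74^9 = 92378·1.41167e-06·0.0665404 = 0.00867736
  p_III = C(19,10)·0.53^10·0.47^9 = 92378·0.00174887·0.00111913 = 0.180804
  p_IV = C(19,10)·0.66^10·0.34^9 = 92378·0.0156834·6.0717e-05 = 0.0879667
Prior × likelihood for each component:
  P(Z=I)·p_I = 0.36 × 0.000850099 = 0.000306036
  P(Z=II)·p_II = 0.24 × 0.00867736 = 0.00208257
  P(Z=III)·p_III = 0.27 × 0.180804 = 0.0488171
  P(Z=IV)·p_IV = 0.13 × 0.0879667 = 0.0114357
Evidence: 0.000306036 + 0.00208257 + 0.0488171 + 0.0114357 = 0.0626413
Responsibility of Segment III: 0.0488171 / 0.0626413 ≈ 0.779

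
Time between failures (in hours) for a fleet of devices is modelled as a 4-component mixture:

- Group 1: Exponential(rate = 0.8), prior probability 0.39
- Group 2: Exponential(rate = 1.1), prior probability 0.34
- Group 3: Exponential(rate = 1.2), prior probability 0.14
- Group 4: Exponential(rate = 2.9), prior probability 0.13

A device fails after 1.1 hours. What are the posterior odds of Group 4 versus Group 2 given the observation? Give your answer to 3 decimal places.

Since P(k|x) ∝ w_k f_k(x), the posterior odds are w_i f_i(x) / (w_j f_j(x)).
Component likelihoods at x = 1.1 hours:
  f_1 = 0.8·e^(−0.8·1.1) = 0.8·e^(−0.8800) = 0.331826
  f_2 = 1.1·e^(−1.1·1.1) = 1.1·e^(−1.2100) = 0.328017
  f_3 = 1.2·e^(−1.2·1.1) = 1.2·e^(−1.3200) = 0.320562
  f_4 = 2.9·e^(−2.9·1.1) = 2.9·e^(−3.1900) = 0.119398
Odds = (0.13/0.34) × (0.119398/0.328017) = 0.382353 × 0.364001 ≈ 0.139

0.139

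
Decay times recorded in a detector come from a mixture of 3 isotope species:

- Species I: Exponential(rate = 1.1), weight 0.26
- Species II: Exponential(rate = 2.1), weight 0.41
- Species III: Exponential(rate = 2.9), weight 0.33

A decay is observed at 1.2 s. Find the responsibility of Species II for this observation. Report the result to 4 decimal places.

0.3955

P(component k | x) = π_k·f_k(x) / marginal(x), where marginal(x) = Σ_j π_j·f_j(x).
Evaluate each component's likelihood at the observed value:
  L_I = 1.1·e^(−1.1·1.2) = 1.1·e^(−1.3200) = 0.293849
  L_II = 2.1·e^(−2.1·1.2) = 2.1·e^(−2.5200) = 0.168965
  L_III = 2.9·e^(−2.9·1.2) = 2.9·e^(−3.4800) = 0.0893415
Weight by the priors:
  π_I·L_I = 0.26 × 0.293849 = 0.0764007
  π_II·L_II = 0.41 × 0.168965 = 0.0692757
  π_III·L_III = 0.33 × 0.0893415 = 0.0294827
Normaliser: 0.0764007 + 0.0692757 + 0.0294827 = 0.175159
So the posterior for Species II is 0.0692757 / 0.175159 ≈ 0.3955.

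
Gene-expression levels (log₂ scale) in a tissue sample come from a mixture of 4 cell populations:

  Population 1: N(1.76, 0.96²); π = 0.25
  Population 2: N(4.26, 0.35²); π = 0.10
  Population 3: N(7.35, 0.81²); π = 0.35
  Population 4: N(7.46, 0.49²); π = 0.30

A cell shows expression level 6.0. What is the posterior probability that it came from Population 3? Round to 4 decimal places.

Apply Bayes' rule: the posterior for each component is proportional to its prior times its likelihood at x.
Component likelihoods at x = 6.0:
  p_1 = (1/(0.96·√(2π)))·exp(−(6.0−1.76)²/(2·0.96²)) = 0.415565·exp(-9.75347) = 2.41412e-05
  p_2 = (1/(0.35·√(2π)))·exp(−(6.0−4.26)²/(2·0.35²)) = 1.139835·exp(-12.35755) = 4.89808e-06
  p_3 = (1/(0.81·√(2π)))·exp(−(6.0−7.35)²/(2·0.81²)) = 0.492521·exp(-1.38889) = 0.122811
  p_4 = (1/(0.49·√(2π)))·exp(−(6.0−7.46)²/(2·0.49²)) = 0.814168·exp(-4.43898) = 0.00961364
Prior × likelihood for each component:
  π_1·p_1 = 0.25 × 2.41412e-05 = 6.03531e-06
  π_2·p_2 = 0.10 × 4.89808e-06 = 4.89808e-07
  π_3·p_3 = 0.35 × 0.122811 = 0.0429839
  π_4·p_4 = 0.30 × 0.00961364 = 0.00288409
Normaliser: 6.03531e-06 + 4.89808e-07 + 0.0429839 + 0.00288409 = 0.0458746
P(Population 3 | data) ≈ 0.9370

0.9370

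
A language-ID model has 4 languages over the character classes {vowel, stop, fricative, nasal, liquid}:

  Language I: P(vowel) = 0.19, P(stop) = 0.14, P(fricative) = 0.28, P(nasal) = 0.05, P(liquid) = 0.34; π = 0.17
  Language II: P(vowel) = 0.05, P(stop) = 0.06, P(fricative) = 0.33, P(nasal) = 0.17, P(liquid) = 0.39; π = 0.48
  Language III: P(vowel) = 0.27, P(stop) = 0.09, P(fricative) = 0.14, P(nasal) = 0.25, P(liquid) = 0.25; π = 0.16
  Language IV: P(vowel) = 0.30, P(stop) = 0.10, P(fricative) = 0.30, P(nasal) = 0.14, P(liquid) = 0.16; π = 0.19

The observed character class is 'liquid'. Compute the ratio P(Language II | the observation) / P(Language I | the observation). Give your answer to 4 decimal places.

3.2388

The posterior odds equal the prior odds times the likelihood ratio: (w_i/w_j)·(f_i(x)/f_j(x)).
Evaluate each component's likelihood at the observed value:
  f_I = P(liquid | comp) = 0.34
  f_II = P(liquid | comp) = 0.39
  f_III = P(liquid | comp) = 0.25
  f_IV = P(liquid | comp) = 0.16
0.1872 / 0.0578 ≈ 3.2388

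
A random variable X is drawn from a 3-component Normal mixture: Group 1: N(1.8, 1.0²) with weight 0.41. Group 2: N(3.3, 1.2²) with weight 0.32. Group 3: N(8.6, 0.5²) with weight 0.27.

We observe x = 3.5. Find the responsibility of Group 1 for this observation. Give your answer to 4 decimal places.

0.2688

Posterior ∝ prior × likelihood, so P(k | x) ∝ w_k f_k(x); normalise over all components.
Normal densities:
  f_1 = 0.0940491
  f_2 = 0.327866
  f_3 = 2.04146e-23
Multiply by the mixture weights:
  w_1·f_1 = 0.41 × 0.0940491 = 0.0385601
  w_2·f_2 = 0.32 × 0.327866 = 0.104917
  w_3·f_3 = 0.27 × 2.04146e-23 = 5.51195e-24
Marginal: 0.0385601 + 0.104917 + 5.51195e-24 = 0.143477
P(Group 1 | data) ≈ 0.2688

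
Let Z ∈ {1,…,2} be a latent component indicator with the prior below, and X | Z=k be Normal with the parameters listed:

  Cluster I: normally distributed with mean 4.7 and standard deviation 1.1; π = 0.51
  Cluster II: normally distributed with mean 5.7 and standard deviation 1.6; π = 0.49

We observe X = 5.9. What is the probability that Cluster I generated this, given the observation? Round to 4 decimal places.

By Bayes' theorem, P(k | x) = π_k f_k(x) / Σ_j π_j f_j(x).
Evaluate each component's likelihood at the observed value:
  p_I = (1/(1.1·√(2π)))·exp(−(5.9−4.7)²/(2·1.1²)) = 0.362675·exp(-0.59504) = 0.20003
  p_II = (1/(1.6·√(2π)))·exp(−(5.9−5.7)²/(2·1.6²)) = 0.249339·exp(-0.00781) = 0.247399
Weight by the priors:
  π_I·p_I = 0.51 × 0.20003 = 0.102015
  π_II·p_II = 0.49 × 0.247399 = 0.121225
Evidence: 0.102015 + 0.121225 = 0.22324
P(Cluster I | x) ≈ 0.4570

0.4570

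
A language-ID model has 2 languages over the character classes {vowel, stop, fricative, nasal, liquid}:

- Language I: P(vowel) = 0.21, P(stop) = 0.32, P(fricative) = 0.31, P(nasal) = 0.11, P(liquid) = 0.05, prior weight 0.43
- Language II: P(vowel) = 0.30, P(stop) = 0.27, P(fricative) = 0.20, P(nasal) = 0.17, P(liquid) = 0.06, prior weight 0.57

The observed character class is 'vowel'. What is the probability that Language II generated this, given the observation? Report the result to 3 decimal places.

0.654

The responsibility of component k is π_k f_k(x) divided by Σ_j π_j f_j(x).
Evaluate each component's likelihood at the observed value:
  p_I = P(vowel | comp) = 0.21
  p_II = P(vowel | comp) = 0.30
Weight by the priors:
  π_I·p_I = 0.43 × 0.21 = 0.0903
  π_II·p_II = 0.57 × 0.3 = 0.171
Marginal: 0.0903 + 0.171 = 0.2613
Responsibility of Language II: 0.171 / 0.2613 ≈ 0.654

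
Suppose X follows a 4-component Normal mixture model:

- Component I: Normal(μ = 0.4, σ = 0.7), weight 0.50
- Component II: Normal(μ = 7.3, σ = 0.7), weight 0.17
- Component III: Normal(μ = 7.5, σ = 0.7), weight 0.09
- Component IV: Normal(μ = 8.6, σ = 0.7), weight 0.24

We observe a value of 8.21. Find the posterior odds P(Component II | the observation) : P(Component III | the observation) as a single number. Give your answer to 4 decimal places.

1.3571

The posterior odds equal the prior odds times the likelihood ratio: (π_i/π_j)·(f_i(x)/f_j(x)).
Component likelihoods at x = 8.21:
  p_I = 5.30792e-28
  p_II = 0.244812
  p_III = 0.340735
  p_IV = 0.487986
0.0416181 / 0.0306661 ≈ 1.3571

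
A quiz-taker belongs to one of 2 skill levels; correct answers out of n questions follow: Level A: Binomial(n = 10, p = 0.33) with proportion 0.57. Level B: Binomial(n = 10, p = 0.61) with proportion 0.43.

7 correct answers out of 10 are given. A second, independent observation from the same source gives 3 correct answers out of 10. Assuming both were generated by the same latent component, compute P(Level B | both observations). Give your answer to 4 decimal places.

P(component k | x) = π_k·f_k(x) / marginal(x), where marginal(x) = Σ_j π_j·f_j(x).
Since both observations come from the same component, the likelihood for component k is f_k(x₁)·f_k(x₂).
  p_A = [C(10,7)·0.33^7·0.67^3 = 120·0.000426184·0.300763 = 0.0153817] × [0.261365] = 0.00402022
  p_B = [C(10,7)·0.61^7·0.39^3 = 120·0.0314274·0.059319 = 0.223709] × [0.0373786] = 0.00836194
Multiply by the mixture weights:
  π_A·p_A = 0.57 × 0.00402022 = 0.00229153
  π_B·p_B = 0.43 × 0.00836194 = 0.00359563
Normaliser: 0.00229153 + 0.00359563 = 0.00588716
So the posterior for Level B is 0.00359563 / 0.00588716 ≈ 0.6108.

0.6108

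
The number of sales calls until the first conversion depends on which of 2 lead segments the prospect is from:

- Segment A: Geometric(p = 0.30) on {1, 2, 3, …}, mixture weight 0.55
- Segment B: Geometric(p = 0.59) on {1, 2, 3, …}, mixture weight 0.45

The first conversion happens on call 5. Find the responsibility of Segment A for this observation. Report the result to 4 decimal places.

Posterior ∝ prior × likelihood, so P(k | x) ∝ π_k f_k(x); normalise over all components.
Geometric probabilities:
  p_A = 0.07203
  p_B = 0.016672
Weight by the priors:
  π_A·p_A = 0.55 × 0.07203 = 0.0396165
  π_B·p_B = 0.45 × 0.016672 = 0.0075024
Denominator: 0.0396165 + 0.0075024 = 0.0471189
So the posterior for Segment A is 0.0396165 / 0.0471189 ≈ 0.8408.

0.8408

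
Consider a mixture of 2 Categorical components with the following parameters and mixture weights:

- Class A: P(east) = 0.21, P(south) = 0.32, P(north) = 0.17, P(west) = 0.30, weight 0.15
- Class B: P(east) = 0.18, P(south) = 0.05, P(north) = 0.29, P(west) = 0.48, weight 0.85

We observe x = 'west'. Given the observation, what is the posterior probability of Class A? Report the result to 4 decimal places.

The responsibility of component k is w_k f_k(x) divided by Σ_j w_j f_j(x).
Categorical probabilities:
  p_A = 0.3
  p_B = 0.48
Unnormalised posteriors:
  w_A·p_A = 0.15 × 0.3 = 0.045
  w_B·p_B = 0.85 × 0.48 = 0.408
Evidence: 0.045 + 0.408 = 0.453
P(Class A | x) = 0.045 / 0.453 ≈ 0.0993

0.0993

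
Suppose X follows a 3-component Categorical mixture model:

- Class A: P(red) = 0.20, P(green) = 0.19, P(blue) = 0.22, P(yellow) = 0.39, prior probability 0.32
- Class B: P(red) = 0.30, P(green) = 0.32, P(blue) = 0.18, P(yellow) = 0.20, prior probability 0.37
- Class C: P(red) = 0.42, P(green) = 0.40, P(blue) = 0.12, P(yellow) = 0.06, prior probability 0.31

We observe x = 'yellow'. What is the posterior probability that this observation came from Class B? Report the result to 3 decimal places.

0.340

Posterior ∝ prior × likelihood, so P(k | x) ∝ π_k f_k(x); normalise over all components.
Component likelihoods at x = 'yellow':
  f_A = 0.39
  f_B = 0.2
  f_C = 0.06
Multiply by the mixture weights:
  π_A·f_A = 0.32 × 0.39 = 0.1248
  π_B·f_B = 0.37 × 0.2 = 0.074
  π_C·f_C = 0.31 × 0.06 = 0.0186
Denominator: 0.1248 + 0.074 + 0.0186 = 0.2174
So the posterior for Class B is 0.074 / 0.2174 ≈ 0.340.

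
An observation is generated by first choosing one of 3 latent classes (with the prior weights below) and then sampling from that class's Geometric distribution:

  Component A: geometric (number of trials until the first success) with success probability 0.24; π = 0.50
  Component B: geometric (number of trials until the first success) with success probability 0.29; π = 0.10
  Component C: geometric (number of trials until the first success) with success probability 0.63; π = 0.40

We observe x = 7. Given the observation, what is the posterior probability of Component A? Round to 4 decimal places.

P(component k | x) = π_k·f_k(x) / marginal(x), where marginal(x) = Σ_j π_j·f_j(x).
Evaluate each component's likelihood at the observed value:
  L_A = 0.046248
  L_B = 0.0371491
  L_C = 0.00161641
Unnormalised posteriors:
  π_A·L_A = 0.50 × 0.046248 = 0.023124
  π_B·L_B = 0.10 × 0.0371491 = 0.00371491
  π_C·L_C = 0.40 × 0.00161641 = 0.000646563
Evidence: 0.023124 + 0.00371491 + 0.000646563 = 0.0274855
Responsibility of Component A: 0.023124 / 0.0274855 ≈ 0.8413

0.8413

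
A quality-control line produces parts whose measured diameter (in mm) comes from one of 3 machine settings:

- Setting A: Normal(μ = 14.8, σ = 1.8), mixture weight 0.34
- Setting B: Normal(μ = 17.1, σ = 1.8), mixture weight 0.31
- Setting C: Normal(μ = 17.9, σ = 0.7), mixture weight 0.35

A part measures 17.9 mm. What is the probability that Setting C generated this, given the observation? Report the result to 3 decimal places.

P(component k | x) = π_k·f_k(x) / marginal(x), where marginal(x) = Σ_j π_j·f_j(x).
Evaluate each component's likelihood at the observed value:
  f_A = (1/(1.8·√(2π)))·exp(−(17.9−14.8)²/(2·1.8²)) = 0.221635·exp(-1.48302) = 0.0503
  f_B = (1/(1.8·√(2π)))·exp(−(17.9−17.1)²/(2·1.8²)) = 0.221635·exp(-0.09877) = 0.200791
  f_C = (1/(0.7·√(2π)))·exp(−(17.9−17.9)²/(2·0.7²)) = 0.569918·exp(-0.00000) = 0.569918
Prior × likelihood for each component:
  π_A·f_A = 0.34 × 0.0503 = 0.017102
  π_B·f_B = 0.31 × 0.200791 = 0.0622452
  π_C·f_C = 0.35 × 0.569918 = 0.199471
Normaliser: 0.017102 + 0.0622452 + 0.199471 = 0.278818
Responsibility of Setting C: 0.199471 / 0.278818 ≈ 0.715

0.715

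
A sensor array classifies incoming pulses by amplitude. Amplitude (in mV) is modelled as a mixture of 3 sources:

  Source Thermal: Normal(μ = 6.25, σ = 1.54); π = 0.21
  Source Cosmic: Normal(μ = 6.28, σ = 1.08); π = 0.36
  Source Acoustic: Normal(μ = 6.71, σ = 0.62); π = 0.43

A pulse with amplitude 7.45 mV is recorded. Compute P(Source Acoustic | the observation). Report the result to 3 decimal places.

0.543

P(component k | x) = π_k·f_k(x) / marginal(x), where marginal(x) = Σ_j π_j·f_j(x).
Component likelihoods at x = 7.45 mV:
  p_Thermal = (1/(1.54·√(2π)))·exp(−(7.45−6.25)²/(2·1.54²)) = 0.259053·exp(-0.30359) = 0.191223
  p_Cosmic = (1/(1.08·√(2π)))·exp(−(7.45−6.28)²/(2·1.08²)) = 0.369391·exp(-0.58681) = 0.205419
  p_Acoustic = (1/(0.62·√(2π)))·exp(−(7.45−6.71)²/(2·0.62²)) = 0.643455·exp(-0.71228) = 0.315631
Multiply by the mixture weights:
  π_Thermal·p_Thermal = 0.21 × 0.191223 = 0.0401569
  π_Cosmic·p_Cosmic = 0.36 × 0.205419 = 0.0739507
  π_Acoustic·p_Acoustic = 0.43 × 0.315631 = 0.135721
Denominator: 0.0401569 + 0.0739507 + 0.135721 = 0.249829
P(Source Acoustic | the observation) ≈ 0.543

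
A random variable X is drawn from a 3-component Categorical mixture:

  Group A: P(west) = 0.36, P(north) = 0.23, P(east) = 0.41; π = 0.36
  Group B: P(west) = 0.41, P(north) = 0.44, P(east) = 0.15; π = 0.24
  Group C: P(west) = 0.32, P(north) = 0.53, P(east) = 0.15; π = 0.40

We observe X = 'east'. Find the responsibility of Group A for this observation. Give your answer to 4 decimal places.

Apply Bayes' rule: the posterior for each component is proportional to its prior times its likelihood at x.
Evaluate each component's likelihood at the observed value:
  f_A = 0.41
  f_B = 0.15
  f_C = 0.15
Weight by the priors:
  π_A·f_A = 0.36 × 0.41 = 0.1476
  π_B·f_B = 0.24 × 0.15 = 0.036
  π_C·f_C = 0.40 × 0.15 = 0.06
Denominator: 0.1476 + 0.036 + 0.06 = 0.2436
P(Group A | data) ≈ 0.6059

0.6059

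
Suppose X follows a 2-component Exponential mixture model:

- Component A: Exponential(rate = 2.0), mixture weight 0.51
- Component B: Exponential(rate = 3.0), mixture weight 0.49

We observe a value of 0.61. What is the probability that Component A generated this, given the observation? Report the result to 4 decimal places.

Posterior ∝ prior × likelihood, so P(k | x) ∝ π_k f_k(x); normalise over all components.
Component likelihoods at x = 0.61:
  f_A = 2.0·e^(−2.0·0.61) = 2.0·e^(−1.2200) = 0.59046
  f_B = 3.0·e^(−3.0·0.61) = 3.0·e^(−1.8300) = 0.481241
Multiply by the mixture weights:
  π_A·f_A = 0.51 × 0.59046 = 0.301135
  π_B·f_B = 0.49 × 0.481241 = 0.235808
Sum: 0.301135 + 0.235808 = 0.536943
So the posterior for Component A is 0.301135 / 0.536943 ≈ 0.5608.

0.5608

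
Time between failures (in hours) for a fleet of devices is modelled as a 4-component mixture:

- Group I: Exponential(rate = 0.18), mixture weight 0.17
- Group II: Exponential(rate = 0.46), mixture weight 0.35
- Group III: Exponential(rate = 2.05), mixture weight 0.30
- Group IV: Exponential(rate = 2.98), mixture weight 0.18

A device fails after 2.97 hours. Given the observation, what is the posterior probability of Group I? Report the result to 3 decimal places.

Posterior ∝ prior × likelihood, so P(k | x) ∝ π_k f_k(x); normalise over all components.
Evaluate each component's likelihood at the observed value:
  L_I = 0.105463
  L_II = 0.117334
  L_III = 0.00465106
  L_IV = 0.000427021
Weight by the priors:
  π_I·L_I = 0.17 × 0.105463 = 0.0179287
  π_II·L_II = 0.35 × 0.117334 = 0.041067
  π_III·L_III = 0.30 × 0.00465106 = 0.00139532
  π_IV·L_IV = 0.18 × 0.000427021 = 7.68638e-05
Marginal: 0.0179287 + 0.041067 + 0.00139532 + 7.68638e-05 = 0.0604678
P(Group I | x) = 0.0179287 / 0.0604678 ≈ 0.296

0.296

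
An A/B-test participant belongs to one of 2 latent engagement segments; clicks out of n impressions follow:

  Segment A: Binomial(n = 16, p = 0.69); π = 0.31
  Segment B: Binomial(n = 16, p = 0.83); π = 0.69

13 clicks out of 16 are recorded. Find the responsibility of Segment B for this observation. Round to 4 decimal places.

0.8021

By Bayes' theorem, P(k | x) = π_k f_k(x) / Σ_j π_j f_j(x).
Binomial probabilities:
  f_A = 0.134064
  f_B = 0.24409
Weight by the priors:
  π_A·f_A = 0.31 × 0.134064 = 0.0415598
  π_B·f_B = 0.69 × 0.24409 = 0.168422
Normaliser: 0.0415598 + 0.168422 = 0.209982
P(Segment B | the observation) = 0.168422 / 0.209982 ≈ 0.8021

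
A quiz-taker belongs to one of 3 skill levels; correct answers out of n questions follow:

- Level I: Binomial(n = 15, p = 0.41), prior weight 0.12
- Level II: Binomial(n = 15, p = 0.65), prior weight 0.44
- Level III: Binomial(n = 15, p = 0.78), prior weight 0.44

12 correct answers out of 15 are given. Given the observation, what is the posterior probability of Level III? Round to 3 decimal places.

By Bayes' theorem, P(k | x) = P(Z=k) f_k(x) / Σ_j P(Z=j) f_j(x).
Component likelihoods at x = 12 correct answers out of 15:
  f_I = 0.0021085
  f_II = 0.110962
  f_III = 0.245705
Multiply by the mixture weights:
  P(Z=I)·f_I = 0.12 × 0.0021085 = 0.00025302
  P(Z=II)·f_II = 0.44 × 0.110962 = 0.0488235
  P(Z=III)·f_III = 0.44 × 0.245705 = 0.10811
Normaliser: 0.00025302 + 0.0488235 + 0.10811 = 0.157187
P(Level III | x) = 0.10811 / 0.157187 ≈ 0.688

0.688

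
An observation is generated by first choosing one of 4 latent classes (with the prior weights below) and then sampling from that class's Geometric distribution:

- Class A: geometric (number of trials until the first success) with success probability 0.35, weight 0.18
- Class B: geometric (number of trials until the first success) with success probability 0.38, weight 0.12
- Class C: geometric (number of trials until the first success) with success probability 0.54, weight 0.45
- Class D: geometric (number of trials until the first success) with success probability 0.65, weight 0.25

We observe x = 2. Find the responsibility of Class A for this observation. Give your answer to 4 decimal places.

0.1721

By Bayes' theorem, P(k | x) = π_k f_k(x) / Σ_j π_j f_j(x).
Geometric probabilities:
  p_A = 0.2275
  p_B = 0.2356
  p_C = 0.2484
  p_D = 0.2275
Unnormalised posteriors:
  π_A·p_A = 0.18 × 0.2275 = 0.04095
  π_B·p_B = 0.12 × 0.2356 = 0.028272
  π_C·p_C = 0.45 × 0.2484 = 0.11178
  π_D·p_D = 0.25 × 0.2275 = 0.056875
Normaliser: 0.04095 + 0.028272 + 0.11178 + 0.056875 = 0.237877
P(Class A | data) ≈ 0.1721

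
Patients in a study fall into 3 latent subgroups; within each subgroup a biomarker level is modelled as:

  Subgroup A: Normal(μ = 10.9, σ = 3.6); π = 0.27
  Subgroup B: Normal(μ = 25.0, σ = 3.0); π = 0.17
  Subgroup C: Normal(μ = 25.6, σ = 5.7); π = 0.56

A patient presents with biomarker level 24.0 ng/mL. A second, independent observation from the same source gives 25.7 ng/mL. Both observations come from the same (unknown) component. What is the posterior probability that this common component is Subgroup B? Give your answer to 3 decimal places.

The responsibility of component k is P(Z=k) f_k(x) divided by Σ_j P(Z=j) f_j(x).
Since both observations come from the same component, the likelihood for component k is f_k(x₁)·f_k(x₂).
  f_A = [0.000147656] × [2.36892e-05] = 3.49785e-09
  f_B = [0.125794] × [0.12941] = 0.016279
  f_C = [0.0672861] × [0.0699791] = 0.00470862
Unnormalised posteriors:
  P(Z=A)·f_A = 0.27 × 3.49785e-09 = 9.44419e-10
  P(Z=B)·f_B = 0.17 × 0.016279 = 0.00276743
  P(Z=C)·f_C = 0.56 × 0.00470862 = 0.00263683
Sum: 9.44419e-10 + 0.00276743 + 0.00263683 = 0.00540426
So the posterior for Subgroup B is 0.00276743 / 0.00540426 ≈ 0.512.

0.512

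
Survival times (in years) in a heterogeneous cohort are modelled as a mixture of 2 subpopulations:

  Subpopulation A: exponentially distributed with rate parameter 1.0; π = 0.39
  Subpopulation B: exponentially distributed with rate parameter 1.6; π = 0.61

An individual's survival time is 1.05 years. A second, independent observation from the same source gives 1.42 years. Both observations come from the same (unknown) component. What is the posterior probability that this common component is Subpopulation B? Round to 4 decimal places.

Apply Bayes' rule: the posterior for each component is proportional to its prior times its likelihood at x.
Since both observations come from the same component, the likelihood for component k is f_k(x₁)·f_k(x₂).
  f_A = [1.0·e^(−1.0·1.05) = 1.0·e^(−1.0500) = 0.349938] × [0.241714] = 0.0845849
  f_B = [1.6·e^(−1.6·1.05) = 1.6·e^(−1.6800) = 0.298198] × [0.164969] = 0.0491936
Multiply by the mixture weights:
  π_A·f_A = 0.39 × 0.0845849 = 0.0329881
  π_B·f_B = 0.61 × 0.0491936 = 0.0300081
Normaliser: 0.0329881 + 0.0300081 = 0.0629962
P(Subpopulation B | x₁,x₂) ≈ 0.4763

0.4763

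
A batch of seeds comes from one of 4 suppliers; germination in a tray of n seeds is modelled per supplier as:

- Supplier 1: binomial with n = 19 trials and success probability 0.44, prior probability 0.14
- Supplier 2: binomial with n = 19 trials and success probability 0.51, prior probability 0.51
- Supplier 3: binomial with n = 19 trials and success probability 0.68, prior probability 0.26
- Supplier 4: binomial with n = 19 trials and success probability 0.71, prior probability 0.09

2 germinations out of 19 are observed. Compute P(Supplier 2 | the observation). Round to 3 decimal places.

0.336

By Bayes' theorem, P(k | x) = P(Z=k) f_k(x) / Σ_j P(Z=j) f_j(x).
Evaluate each component's likelihood at the observed value:
  L_1 = C(19,2)·0.44^2·0.56^17 = 171·0.1936·5.23837e-05 = 0.00173419
  L_2 = C(19,2)·0.51^2·0.49^17 = 171·0.2601·5.4117e-06 = 0.000240697
  L_3 = C(19,2)·0.68^2·0.32^17 = 171·0.4624·3.86856e-09 = 3.05889e-07
  L_4 = C(19,2)·0.71^2·0.29^17 = 171·0.5041·7.25715e-10 = 6.25574e-08
Unnormalised posteriors:
  P(Z=1)·L_1 = 0.14 × 0.00173419 = 0.000242787
  P(Z=2)·L_2 = 0.51 × 0.000240697 = 0.000122755
  P(Z=3)·L_3 = 0.26 × 3.05889e-07 = 7.95311e-08
  P(Z=4)·L_4 = 0.09 × 6.25574e-08 = 5.63017e-09
Denominator: 0.000242787 + 0.000122755 + 7.95311e-08 + 5.63017e-09 = 0.000365628
P(Supplier 2 | data) = 0.000122755 / 0.000365628 ≈ 0.336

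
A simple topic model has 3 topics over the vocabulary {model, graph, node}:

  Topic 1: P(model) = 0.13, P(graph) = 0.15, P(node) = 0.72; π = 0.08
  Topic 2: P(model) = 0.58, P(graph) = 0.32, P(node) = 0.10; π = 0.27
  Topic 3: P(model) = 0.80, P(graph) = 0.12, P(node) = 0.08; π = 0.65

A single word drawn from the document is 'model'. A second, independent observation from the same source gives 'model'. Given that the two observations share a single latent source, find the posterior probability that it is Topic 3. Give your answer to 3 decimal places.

Posterior ∝ prior × likelihood, so P(k | x) ∝ π_k f_k(x); normalise over all components.
Since both observations come from the same component, the likelihood for component k is f_k(x₁)·f_k(x₂).
  L_1 = [P(model | comp) = 0.13] × [0.13] = 0.0169
  L_2 = [P(model | comp) = 0.58] × [0.58] = 0.3364
  L_3 = [P(model | comp) = 0.80] × [0.8] = 0.64
Prior × likelihood for each component:
  π_1·L_1 = 0.08 × 0.0169 = 0.001352
  π_2·L_2 = 0.27 × 0.3364 = 0.090828
  π_3·L_3 = 0.65 × 0.64 = 0.416
Evidence: 0.001352 + 0.090828 + 0.416 = 0.50818
So the posterior for Topic 3 is 0.416 / 0.50818 ≈ 0.819.

0.819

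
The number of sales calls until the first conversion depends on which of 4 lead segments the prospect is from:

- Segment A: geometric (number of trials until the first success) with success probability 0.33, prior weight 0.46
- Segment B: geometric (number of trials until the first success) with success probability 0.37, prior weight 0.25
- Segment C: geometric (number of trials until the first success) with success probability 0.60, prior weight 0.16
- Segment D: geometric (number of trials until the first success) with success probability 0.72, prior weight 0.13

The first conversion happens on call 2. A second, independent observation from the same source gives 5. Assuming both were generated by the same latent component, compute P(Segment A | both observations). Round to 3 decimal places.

By Bayes' theorem, P(k | x) = P(Z=k) f_k(x) / Σ_j P(Z=j) f_j(x).
Since both observations come from the same component, the likelihood for component k is f_k(x₁)·f_k(x₂).
  L_A = [0.33·(1−0.33)^1 = 0.33·0.67 = 0.2211] × [0.0664987] = 0.0147029
  L_B = [0.37·(1−0.37)^1 = 0.37·0.63 = 0.2331] × [0.058286] = 0.0135865
  L_C = [0.60·(1−0.60)^1 = 0.60·0.4 = 0.24] × [0.01536] = 0.0036864
  L_D = [0.72·(1−0.72)^1 = 0.72·0.28 = 0.2016] × [0.00442552] = 0.000892185
Unnormalised posteriors:
  P(Z=A)·L_A = 0.46 × 0.0147029 = 0.00676332
  P(Z=B)·L_B = 0.25 × 0.0135865 = 0.00339661
  P(Z=C)·L_C = 0.16 × 0.0036864 = 0.000589824
  P(Z=D)·L_D = 0.13 × 0.000892185 = 0.000115984
Marginal: 0.00676332 + 0.00339661 + 0.000589824 + 0.000115984 = 0.0108657
Responsibility of Segment A: 0.00676332 / 0.0108657 ≈ 0.622

0.622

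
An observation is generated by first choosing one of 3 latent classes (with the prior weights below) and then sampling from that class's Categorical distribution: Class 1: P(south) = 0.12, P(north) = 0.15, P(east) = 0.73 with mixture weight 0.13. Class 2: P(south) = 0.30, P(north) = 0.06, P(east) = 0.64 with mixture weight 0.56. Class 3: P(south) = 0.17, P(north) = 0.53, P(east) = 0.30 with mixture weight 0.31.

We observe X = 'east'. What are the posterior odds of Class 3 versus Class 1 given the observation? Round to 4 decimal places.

0.9800

Since P(k|x) ∝ π_k f_k(x), the posterior odds are π_i f_i(x) / (π_j f_j(x)).
Categorical probabilities:
  p_1 = 0.73
  p_2 = 0.64
  p_3 = 0.3
0.093 / 0.0949 ≈ 0.9800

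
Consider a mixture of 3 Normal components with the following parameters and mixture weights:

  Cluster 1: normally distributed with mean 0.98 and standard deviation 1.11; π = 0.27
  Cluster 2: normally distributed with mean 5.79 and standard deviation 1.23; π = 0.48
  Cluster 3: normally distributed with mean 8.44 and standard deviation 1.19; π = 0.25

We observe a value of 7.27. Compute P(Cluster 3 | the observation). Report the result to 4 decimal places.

Posterior ∝ prior × likelihood, so P(k | x) ∝ π_k f_k(x); normalise over all components.
Component likelihoods at x = 7.27:
  p_1 = (1/(1.11·√(2π)))·exp(−(7.27−0.98)²/(2·1.11²)) = 0.359407·exp(-16.05556) = 3.82603e-08
  p_2 = (1/(1.23·√(2π)))·exp(−(7.27−5.79)²/(2·1.23²)) = 0.324343·exp(-0.72391) = 0.157259
  p_3 = (1/(1.19·√(2π)))·exp(−(7.27−8.44)²/(2·1.19²)) = 0.335246·exp(-0.48333) = 0.206754
Multiply by the mixture weights:
  π_1·p_1 = 0.27 × 3.82603e-08 = 1.03303e-08
  π_2·p_2 = 0.48 × 0.157259 = 0.0754844
  π_3·p_3 = 0.25 × 0.206754 = 0.0516885
Evidence: 1.03303e-08 + 0.0754844 + 0.0516885 = 0.127173
P(Cluster 3 | x) = 0.0516885 / 0.127173 ≈ 0.4064

0.4064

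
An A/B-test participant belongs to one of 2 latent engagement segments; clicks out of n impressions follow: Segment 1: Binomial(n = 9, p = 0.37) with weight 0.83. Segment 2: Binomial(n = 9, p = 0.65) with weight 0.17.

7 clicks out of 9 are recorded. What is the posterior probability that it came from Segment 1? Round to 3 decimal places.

P(component k | x) = P(Z=k)·f_k(x) / marginal(x), where marginal(x) = Σ_j P(Z=j)·f_j(x).
Binomial probabilities:
  p_1 = C(9,7)·0.37^7·0.63^2 = 36·0.000949319·0.3969 = 0.0135642
  p_2 = C(9,7)·0.65^7·0.35^2 = 36·0.0490223·0.1225 = 0.216188
Weight by the priors:
  P(Z=1)·p_1 = 0.83 × 0.0135642 = 0.0112583
  P(Z=2)·p_2 = 0.17 × 0.216188 = 0.036752
Denominator: 0.0112583 + 0.036752 = 0.0480103
P(Segment 1 | x) ≈ 0.234

0.234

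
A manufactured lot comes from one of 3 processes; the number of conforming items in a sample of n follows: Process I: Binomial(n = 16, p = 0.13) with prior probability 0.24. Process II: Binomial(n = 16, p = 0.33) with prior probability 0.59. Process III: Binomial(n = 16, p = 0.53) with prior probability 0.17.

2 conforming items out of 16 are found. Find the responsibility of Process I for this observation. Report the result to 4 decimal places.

0.7087

By Bayes' theorem, P(k | x) = π_k f_k(x) / Σ_j π_j f_j(x).
Binomial probabilities:
  L_I = C(16,2)·0.13^2·0.87^14 = 120·0.0169·0.142321 = 0.288627
  L_II = C(16,2)·0.33^2·0.67^14 = 120·0.1089·0.00367322 = 0.0480017
  L_III = C(16,2)·0.53^2·0.47^14 = 120·0.2809·2.56667e-05 = 0.000865173
Prior × likelihood for each component:
  π_I·L_I = 0.24 × 0.288627 = 0.0692706
  π_II·L_II = 0.59 × 0.0480017 = 0.028321
  π_III·L_III = 0.17 × 0.000865173 = 0.000147079
Evidence: 0.0692706 + 0.028321 + 0.000147079 = 0.0977386
P(Process I | data) ≈ 0.7087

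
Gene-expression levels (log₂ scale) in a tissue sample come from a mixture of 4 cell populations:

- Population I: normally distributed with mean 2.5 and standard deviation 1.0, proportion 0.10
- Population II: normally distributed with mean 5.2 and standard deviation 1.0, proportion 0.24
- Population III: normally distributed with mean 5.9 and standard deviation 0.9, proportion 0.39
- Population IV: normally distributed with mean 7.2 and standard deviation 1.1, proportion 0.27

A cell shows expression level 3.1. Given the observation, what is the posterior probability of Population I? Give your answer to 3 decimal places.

The responsibility of component k is w_k f_k(x) divided by Σ_j w_j f_j(x).
Evaluate each component's likelihood at the observed value:
  f_I = (1/(1.0·√(2π)))·exp(−(3.1−2.5)²/(2·1.0²)) = 0.398942·exp(-0.18000) = 0.333225
  f_II = (1/(1.0·√(2π)))·exp(−(3.1−5.2)²/(2·1.0²)) = 0.398942·exp(-2.20500) = 0.0439836
  f_III = (1/(0.9·√(2π)))·exp(−(3.1−5.9)²/(2·0.9²)) = 0.443269·exp(-4.83951) = 0.00350668
  f_IV = (1/(1.1·√(2π)))·exp(−(3.1−7.2)²/(2·1.1²)) = 0.362675·exp(-6.94628) = 0.000348968
Prior × likelihood for each component:
  w_I·f_I = 0.10 × 0.333225 = 0.0333225
  w_II·f_II = 0.24 × 0.0439836 = 0.0105561
  w_III·f_III = 0.39 × 0.00350668 = 0.00136761
  w_IV·f_IV = 0.27 × 0.000348968 = 9.42214e-05
Marginal: 0.0333225 + 0.0105561 + 0.00136761 + 9.42214e-05 = 0.0453404
P(Population I | the observation) ≈ 0.735

0.735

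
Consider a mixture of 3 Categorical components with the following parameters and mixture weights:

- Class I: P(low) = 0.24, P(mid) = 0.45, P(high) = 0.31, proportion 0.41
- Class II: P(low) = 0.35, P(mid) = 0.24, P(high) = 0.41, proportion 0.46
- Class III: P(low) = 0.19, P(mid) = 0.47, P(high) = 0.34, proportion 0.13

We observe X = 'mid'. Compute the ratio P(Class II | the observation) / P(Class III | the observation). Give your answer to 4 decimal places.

1.8069

Only the two components matter; the odds are (π_i f_i(x)) / (π_j f_j(x)).
Component likelihoods at x = 'mid':
  p_I = P(mid | comp) = 0.45
  p_II = P(mid | comp) = 0.24
  p_III = P(mid | comp) = 0.47
Posterior odds = (π_II·p_II) / (π_III·p_III) = (0.46·0.24) / (0.13·0.47) = 0.1104 / 0.0611 ≈ 1.8069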